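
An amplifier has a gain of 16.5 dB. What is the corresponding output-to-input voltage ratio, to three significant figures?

Voltage ratio = 10^(dB/20).
10^(16.5/20) = 10^(0.8250) = 6.68.

6.68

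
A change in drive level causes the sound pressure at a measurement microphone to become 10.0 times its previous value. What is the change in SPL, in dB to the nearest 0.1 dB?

20.0 dB

Sound pressure is an amplitude quantity: ΔL = 20·log₁₀(p₂/p₁).
20·log₁₀(10.0) = 20.0 dB.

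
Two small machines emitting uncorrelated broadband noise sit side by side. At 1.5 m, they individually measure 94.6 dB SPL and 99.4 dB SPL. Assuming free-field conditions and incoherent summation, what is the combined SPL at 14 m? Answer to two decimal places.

Combined at 1.5 m: 10·log₁₀(10^(94.6/10)+10^(99.4/10)) = 100.642 dB SPL.
Then apply −20·log₁₀(14/1.5) = -19.401 dB → 81.24 dB SPL.

81.24 dB SPL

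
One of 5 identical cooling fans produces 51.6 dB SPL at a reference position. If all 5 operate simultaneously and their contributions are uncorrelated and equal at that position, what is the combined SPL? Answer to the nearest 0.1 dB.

58.6 dB SPL

5 equal incoherent sources raise the level by 10·log₁₀(5) = 6.99 dB.
L_total = 51.6 + 6.99 = 58.6 dB SPL.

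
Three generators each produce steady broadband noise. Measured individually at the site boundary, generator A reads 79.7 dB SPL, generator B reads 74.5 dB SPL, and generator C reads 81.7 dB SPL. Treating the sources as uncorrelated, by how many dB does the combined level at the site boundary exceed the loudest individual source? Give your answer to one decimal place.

2.6 dB

Add the sources as powers (linear), then convert back to dB:
L_total = 10·log₁₀(10^(79.7/10) + 10^(74.5/10) + 10^(81.7/10)) = 84.30 dB SPL.
Excess over the loudest (81.7 dB): 84.30 − 81.7 = 2.6 dB.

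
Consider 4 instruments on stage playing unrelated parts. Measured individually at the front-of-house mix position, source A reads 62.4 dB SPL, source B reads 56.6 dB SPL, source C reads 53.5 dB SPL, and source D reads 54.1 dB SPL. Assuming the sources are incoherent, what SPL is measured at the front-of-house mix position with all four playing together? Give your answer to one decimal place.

64.3 dB SPL

Incoherent sources sum as intensities:
L_total = 10·log₁₀(10^(62.4/10) + 10^(56.6/10) + 10^(53.5/10) + 10^(54.1/10)) = 10·log₁₀(2676000) = 64.3 dB SPL.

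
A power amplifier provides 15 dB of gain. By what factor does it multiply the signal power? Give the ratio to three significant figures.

Power ratio = 10^(dB/10).
10^(15/10) = 10^(1.500) = 31.6.

31.6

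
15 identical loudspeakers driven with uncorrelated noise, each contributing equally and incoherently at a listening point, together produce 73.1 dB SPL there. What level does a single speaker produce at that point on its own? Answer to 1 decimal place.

61.3 dB SPL

15 equal incoherent sources add 10·log₁₀(15) = 11.76 dB over one source.
L_one = 73.1 − 11.76 = 61.3 dB SPL.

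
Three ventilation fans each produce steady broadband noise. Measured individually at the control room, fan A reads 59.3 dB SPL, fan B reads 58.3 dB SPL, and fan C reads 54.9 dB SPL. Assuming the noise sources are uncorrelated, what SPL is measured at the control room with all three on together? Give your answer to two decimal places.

Incoherent sources sum as intensities:
L_total = 10·log₁₀(10^(59.3/10) + 10^(58.3/10) + 10^(54.9/10)) = 10·log₁₀(1836000) = 62.64 dB SPL.

62.64 dB SPL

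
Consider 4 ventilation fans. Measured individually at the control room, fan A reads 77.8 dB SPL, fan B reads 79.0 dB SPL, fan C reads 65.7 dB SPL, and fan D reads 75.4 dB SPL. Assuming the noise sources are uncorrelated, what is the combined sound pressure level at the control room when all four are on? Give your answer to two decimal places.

82.51 dB SPL

Incoherent sources sum as intensities:
L_total = 10·log₁₀(10^(77.8/10) + 10^(79.0/10) + 10^(65.7/10) + 10^(75.4/10)) = 10·log₁₀(178100000) = 82.51 dB SPL.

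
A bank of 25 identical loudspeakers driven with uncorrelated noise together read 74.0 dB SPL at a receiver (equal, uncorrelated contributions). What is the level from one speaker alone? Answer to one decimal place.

25 equal incoherent sources add 10·log₁₀(25) = 13.98 dB over one source.
L_one = 74.0 − 13.98 = 60.0 dB SPL.

60.0 dB SPL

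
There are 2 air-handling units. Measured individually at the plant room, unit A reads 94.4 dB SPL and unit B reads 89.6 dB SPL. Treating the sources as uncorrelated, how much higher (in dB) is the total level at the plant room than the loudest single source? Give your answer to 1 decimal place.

1.2 dB

Add the sources as powers (linear), then convert back to dB:
L_total = 10·log₁₀(10^(94.4/10) + 10^(89.6/10)) = 95.64 dB SPL.
Excess over the loudest (94.4 dB): 95.64 − 94.4 = 1.2 dB.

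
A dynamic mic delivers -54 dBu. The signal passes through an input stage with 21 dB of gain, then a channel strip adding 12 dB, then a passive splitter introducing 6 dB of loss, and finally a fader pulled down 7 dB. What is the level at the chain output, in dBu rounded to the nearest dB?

-34 dBu

In dB, series stages simply add:
-54 + 21 + 12 − 6 − 7 = -34 dBu.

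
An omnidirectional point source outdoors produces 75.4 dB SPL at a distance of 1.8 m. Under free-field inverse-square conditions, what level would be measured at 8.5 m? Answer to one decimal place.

For a point source in a free field, ΔL = −20·log₁₀(d₂/d₁).
ΔL = −20·log₁₀(8.5/1.8) = -13.48 dB, so L₂ = 75.4 + (-13.48) = 61.9 dB SPL.

61.9 dB SPL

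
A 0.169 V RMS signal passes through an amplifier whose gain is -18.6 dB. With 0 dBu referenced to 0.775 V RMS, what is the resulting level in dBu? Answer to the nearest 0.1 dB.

-31.8 dBu

Input level: 20·log₁₀(0.169/0.775) = -13.23 dBu.
Output: -13.23 − 18.6 = -31.8 dBu.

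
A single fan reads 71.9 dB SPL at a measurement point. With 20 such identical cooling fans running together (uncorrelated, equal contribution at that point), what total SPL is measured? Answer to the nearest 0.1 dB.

20 equal incoherent sources raise the level by 10·log₁₀(20) = 13.01 dB.
L_total = 71.9 + 13.01 = 84.9 dB SPL.

84.9 dB SPL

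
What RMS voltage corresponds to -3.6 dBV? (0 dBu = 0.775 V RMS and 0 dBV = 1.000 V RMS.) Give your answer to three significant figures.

V = 1.000 V × 10^(-3.6/20).
= 1.000 × 0.6607 = 0.661 V.

0.661 V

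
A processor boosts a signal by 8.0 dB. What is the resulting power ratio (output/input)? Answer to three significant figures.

Power ratio = 10^(dB/10).
10^(8.0/10) = 10^(0.8000) = 6.31.

6.31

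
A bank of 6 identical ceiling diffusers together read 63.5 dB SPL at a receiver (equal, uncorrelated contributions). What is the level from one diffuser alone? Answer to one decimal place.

6 equal incoherent sources add 10·log₁₀(6) = 7.78 dB over one source.
L_one = 63.5 − 7.78 = 55.7 dB SPL.

55.7 dB SPL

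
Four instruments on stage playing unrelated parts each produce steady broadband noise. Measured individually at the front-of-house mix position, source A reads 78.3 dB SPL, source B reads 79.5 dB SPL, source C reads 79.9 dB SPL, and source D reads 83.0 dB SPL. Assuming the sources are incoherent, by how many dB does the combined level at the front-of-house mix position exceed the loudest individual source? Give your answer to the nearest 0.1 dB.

Add the sources as powers (linear), then convert back to dB:
L_total = 10·log₁₀(10^(78.3/10) + 10^(79.5/10) + 10^(79.9/10) + 10^(83.0/10)) = 86.57 dB SPL.
Excess over the loudest (83.0 dB): 86.57 − 83.0 = 3.6 dB.

3.6 dB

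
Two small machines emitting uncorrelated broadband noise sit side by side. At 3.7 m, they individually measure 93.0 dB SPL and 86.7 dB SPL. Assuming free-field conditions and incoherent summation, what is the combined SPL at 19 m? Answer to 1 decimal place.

Combined at 3.7 m: 10·log₁₀(10^(93.0/10)+10^(86.7/10)) = 93.91 dB SPL.
Then apply −20·log₁₀(19/3.7) = -14.21 dB → 79.7 dB SPL.

79.7 dB SPL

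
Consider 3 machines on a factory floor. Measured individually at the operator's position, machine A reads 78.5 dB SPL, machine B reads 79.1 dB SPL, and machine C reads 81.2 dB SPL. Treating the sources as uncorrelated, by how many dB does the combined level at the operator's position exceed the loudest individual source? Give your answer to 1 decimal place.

3.3 dB

Add the sources as powers (linear), then convert back to dB:
L_total = 10·log₁₀(10^(78.5/10) + 10^(79.1/10) + 10^(81.2/10)) = 84.53 dB SPL.
Excess over the loudest (81.2 dB): 84.53 − 81.2 = 3.3 dB.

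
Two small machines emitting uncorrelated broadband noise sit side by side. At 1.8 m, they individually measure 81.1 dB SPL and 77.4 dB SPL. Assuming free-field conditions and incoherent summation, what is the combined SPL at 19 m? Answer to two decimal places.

Combined at 1.8 m: 10·log₁₀(10^(81.1/10)+10^(77.4/10)) = 82.643 dB SPL.
Then apply −20·log₁₀(19/1.8) = -20.470 dB → 62.17 dB SPL.

62.17 dB SPL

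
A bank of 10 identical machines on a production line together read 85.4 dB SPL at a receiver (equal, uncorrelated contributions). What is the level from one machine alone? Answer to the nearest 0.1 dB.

75.4 dB SPL

10 equal incoherent sources add 10·log₁₀(10) = 10.00 dB over one source.
L_one = 85.4 − 10.00 = 75.4 dB SPL.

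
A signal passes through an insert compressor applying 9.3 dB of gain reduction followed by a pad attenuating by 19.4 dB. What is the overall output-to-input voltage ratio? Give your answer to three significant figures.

0.0367

Net gain = (−9.3) + (−19.4) = -28.7 dB.
Voltage ratio = 10^(-28.7/20) = 0.0367.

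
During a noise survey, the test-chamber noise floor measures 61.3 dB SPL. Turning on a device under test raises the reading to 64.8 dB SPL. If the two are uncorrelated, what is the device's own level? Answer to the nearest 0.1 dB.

Subtract intensities: L_src = 10·log₁₀(10^(L_total/10) − 10^(L_bg/10)).
L_src = 10·log₁₀(10^(64.8/10) − 10^(61.3/10)) = 10·log₁₀(1671000) = 62.2 dB SPL.

62.2 dB SPL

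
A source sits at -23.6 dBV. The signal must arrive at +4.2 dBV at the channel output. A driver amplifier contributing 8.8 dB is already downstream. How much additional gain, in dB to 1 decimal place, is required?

The required make-up gain is the shortfall in the dB sum.
G = +4.2 − (-23.6) − 8.8 = 19.0 dB.

19.0 dB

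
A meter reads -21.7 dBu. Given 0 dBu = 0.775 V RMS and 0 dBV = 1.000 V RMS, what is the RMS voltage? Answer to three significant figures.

V = 0.775 V × 10^(-21.7/20).
= 0.775 × 0.08222 = 0.0637 V.

0.0637 V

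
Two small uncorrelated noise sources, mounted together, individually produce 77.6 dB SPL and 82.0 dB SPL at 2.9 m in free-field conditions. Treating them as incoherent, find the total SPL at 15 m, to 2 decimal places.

Combined at 2.9 m: 10·log₁₀(10^(77.6/10)+10^(82.0/10)) = 83.345 dB SPL.
Then apply −20·log₁₀(15/2.9) = -14.274 dB → 69.07 dB SPL.

69.07 dB SPL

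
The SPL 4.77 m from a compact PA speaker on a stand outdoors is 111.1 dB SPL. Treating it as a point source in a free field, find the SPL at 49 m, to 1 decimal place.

For a point source in a free field, ΔL = −20·log₁₀(d₂/d₁).
ΔL = −20·log₁₀(49/4.77) = -20.23 dB, so L₂ = 111.1 + (-20.23) = 90.9 dB SPL.

90.9 dB SPL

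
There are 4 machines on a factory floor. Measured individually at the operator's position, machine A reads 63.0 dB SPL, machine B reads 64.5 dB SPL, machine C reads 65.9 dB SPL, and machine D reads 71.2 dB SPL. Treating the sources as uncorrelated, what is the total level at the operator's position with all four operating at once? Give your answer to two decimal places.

Add the sources as powers (linear), then convert back to dB:
L_total = 10·log₁₀(10^(63.0/10) + 10^(64.5/10) + 10^(65.9/10) + 10^(71.2/10)) = 10·log₁₀(21890000) = 73.40 dB SPL.

73.40 dB SPL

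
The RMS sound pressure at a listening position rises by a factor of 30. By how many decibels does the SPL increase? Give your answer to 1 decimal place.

29.5 dB

Sound pressure is an amplitude quantity: ΔL = 20·log₁₀(p₂/p₁).
20·log₁₀(30) = 29.5 dB.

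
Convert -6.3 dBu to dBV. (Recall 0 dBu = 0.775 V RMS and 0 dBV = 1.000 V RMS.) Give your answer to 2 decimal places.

-8.51 dBV

The offset between the scales is 20·log₁₀(0.775/1.000) = −2.214 dB.
So dBV = -6.3 − 2.214 = -8.51 dBV.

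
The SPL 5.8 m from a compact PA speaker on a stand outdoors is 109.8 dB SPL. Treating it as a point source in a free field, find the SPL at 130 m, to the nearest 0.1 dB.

For a point source in a free field, ΔL = −20·log₁₀(d₂/d₁).
ΔL = −20·log₁₀(130/5.8) = -27.01 dB, so L₂ = 109.8 + (-27.01) = 82.8 dB SPL.

82.8 dB SPL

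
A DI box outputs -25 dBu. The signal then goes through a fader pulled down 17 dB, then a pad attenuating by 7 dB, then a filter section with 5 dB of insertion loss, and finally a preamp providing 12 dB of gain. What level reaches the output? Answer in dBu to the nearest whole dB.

Gain stages sum in dB:
-25 − 17 − 7 − 5 + 12 = -42 dBu.

-42 dBu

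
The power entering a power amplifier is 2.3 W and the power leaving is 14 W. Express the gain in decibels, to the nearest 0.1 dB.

7.8 dB

Power ratio → dB uses the 10·log₁₀ form:
10·log₁₀(14/2.3) = 10·log₁₀(6.087) = 7.8 dB.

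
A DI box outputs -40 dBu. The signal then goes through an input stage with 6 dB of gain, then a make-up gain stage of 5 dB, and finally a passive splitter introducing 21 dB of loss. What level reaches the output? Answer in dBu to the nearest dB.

Gain stages sum in dB:
-40 + 6 + 5 − 21 = -50 dBu.

-50 dBu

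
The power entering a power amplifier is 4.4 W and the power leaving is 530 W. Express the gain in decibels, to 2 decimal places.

Power ratio → dB uses the 10·log₁₀ form:
10·log₁₀(530/4.4) = 10·log₁₀(120.5) = 20.81 dB.

20.81 dB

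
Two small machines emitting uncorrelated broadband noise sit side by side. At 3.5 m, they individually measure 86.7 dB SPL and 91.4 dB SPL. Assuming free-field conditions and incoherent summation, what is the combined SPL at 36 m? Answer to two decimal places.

72.42 dB SPL

Combined at 3.5 m: 10·log₁₀(10^(86.7/10)+10^(91.4/10)) = 92.667 dB SPL.
Then apply −20·log₁₀(36/3.5) = -20.245 dB → 72.42 dB SPL.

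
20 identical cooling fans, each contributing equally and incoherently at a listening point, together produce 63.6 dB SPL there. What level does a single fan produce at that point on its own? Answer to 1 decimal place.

50.6 dB SPL

20 equal incoherent sources add 10·log₁₀(20) = 13.01 dB over one source.
L_one = 63.6 − 13.01 = 50.6 dB SPL.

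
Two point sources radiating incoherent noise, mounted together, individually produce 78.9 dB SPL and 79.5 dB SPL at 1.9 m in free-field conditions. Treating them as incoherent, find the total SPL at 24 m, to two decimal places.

Combined at 1.9 m: 10·log₁₀(10^(78.9/10)+10^(79.5/10)) = 82.221 dB SPL.
Then apply −20·log₁₀(24/1.9) = -22.029 dB → 60.19 dB SPL.

60.19 dB SPL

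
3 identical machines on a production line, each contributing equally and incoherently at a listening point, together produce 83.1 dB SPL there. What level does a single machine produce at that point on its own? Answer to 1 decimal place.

78.3 dB SPL

3 equal incoherent sources add 10·log₁₀(3) = 4.77 dB over one source.
L_one = 83.1 − 4.77 = 78.3 dB SPL.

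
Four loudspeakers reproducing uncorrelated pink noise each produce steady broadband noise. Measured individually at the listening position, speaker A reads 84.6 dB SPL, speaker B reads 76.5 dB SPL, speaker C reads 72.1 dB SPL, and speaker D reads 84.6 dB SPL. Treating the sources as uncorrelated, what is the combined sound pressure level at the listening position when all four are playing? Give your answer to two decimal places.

88.05 dB SPL

Uncorrelated sources add in intensity (power), not in dB.
L_total = 10·log₁₀(10^(84.6/10) + 10^(76.5/10) + 10^(72.1/10) + 10^(84.6/10)) = 10·log₁₀(637700000) = 88.05 dB SPL.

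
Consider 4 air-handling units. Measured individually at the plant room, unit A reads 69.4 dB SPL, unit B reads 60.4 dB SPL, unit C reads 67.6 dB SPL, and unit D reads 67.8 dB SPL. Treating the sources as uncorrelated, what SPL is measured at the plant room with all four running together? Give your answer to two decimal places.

Uncorrelated sources add in intensity (power), not in dB.
L_total = 10·log₁₀(10^(69.4/10) + 10^(60.4/10) + 10^(67.6/10) + 10^(67.8/10)) = 10·log₁₀(21590000) = 73.34 dB SPL.

73.34 dB SPL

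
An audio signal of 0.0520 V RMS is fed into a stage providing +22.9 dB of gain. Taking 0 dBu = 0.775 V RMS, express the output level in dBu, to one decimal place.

Input level: 20·log₁₀(0.0520/0.775) = -23.47 dBu.
Output: -23.47 + 22.9 = -0.6 dBu.

-0.6 dBu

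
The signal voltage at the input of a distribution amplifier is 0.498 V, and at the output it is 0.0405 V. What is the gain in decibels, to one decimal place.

-21.8 dB

Voltage is an amplitude quantity, so gain = 20·log₁₀(V_out/V_in).
20·log₁₀(0.0405/0.498) = 20·log₁₀(0.08133) = -21.8 dB.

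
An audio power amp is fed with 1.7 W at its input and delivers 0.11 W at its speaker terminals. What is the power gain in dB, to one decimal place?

-11.9 dB

Power is a power quantity, so gain = 10·log₁₀(P_out/P_in).
10·log₁₀(0.11/1.7) = 10·log₁₀(0.06471) = -11.9 dB.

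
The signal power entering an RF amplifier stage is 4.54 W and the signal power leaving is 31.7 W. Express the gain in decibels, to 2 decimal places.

8.44 dB

Power is a power quantity, so gain = 10·log₁₀(P_out/P_in).
10·log₁₀(31.7/4.54) = 10·log₁₀(6.982) = 8.44 dB.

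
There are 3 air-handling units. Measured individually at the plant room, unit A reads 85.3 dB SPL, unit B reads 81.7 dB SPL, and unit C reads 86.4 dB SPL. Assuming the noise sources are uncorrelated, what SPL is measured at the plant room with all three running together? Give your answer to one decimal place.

Incoherent sources sum as intensities:
L_total = 10·log₁₀(10^(85.3/10) + 10^(81.7/10) + 10^(86.4/10)) = 10·log₁₀(923300000) = 89.7 dB SPL.

89.7 dB SPL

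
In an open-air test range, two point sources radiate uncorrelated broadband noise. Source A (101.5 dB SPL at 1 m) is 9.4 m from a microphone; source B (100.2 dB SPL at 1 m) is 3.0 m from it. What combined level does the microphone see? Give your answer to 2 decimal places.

At the listener: L_A = 101.5 − 20·log₁₀(9.4) = 82.037 dB; L_B = 100.2 − 20·log₁₀(3.0) = 90.658 dB.
Combined: 10·log₁₀(10^(82.037/10)+10^(90.658/10)) = 91.22 dB SPL.

91.22 dB SPL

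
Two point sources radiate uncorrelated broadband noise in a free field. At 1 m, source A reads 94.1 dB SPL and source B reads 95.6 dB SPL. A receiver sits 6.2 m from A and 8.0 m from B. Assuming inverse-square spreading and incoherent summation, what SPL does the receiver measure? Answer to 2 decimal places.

At the listener: L_A = 94.1 − 20·log₁₀(6.2) = 78.252 dB; L_B = 95.6 − 20·log₁₀(8.0) = 77.538 dB.
Combined: 10·log₁₀(10^(78.252/10)+10^(77.538/10)) = 80.92 dB SPL.

80.92 dB SPL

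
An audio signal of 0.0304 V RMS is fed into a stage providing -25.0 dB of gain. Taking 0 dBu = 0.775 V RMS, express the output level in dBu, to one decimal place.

Input level: 20·log₁₀(0.0304/0.775) = -28.13 dBu.
Output: -28.13 − 25.0 = -53.1 dBu.

-53.1 dBu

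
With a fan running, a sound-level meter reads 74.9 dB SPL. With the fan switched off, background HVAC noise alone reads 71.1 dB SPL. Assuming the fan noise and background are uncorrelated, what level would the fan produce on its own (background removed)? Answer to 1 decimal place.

Background correction is a power subtraction:
L_src = 10·log₁₀(10^(74.9/10) − 10^(71.1/10)) = 10·log₁₀(18020000) = 72.6 dB SPL.

72.6 dB SPL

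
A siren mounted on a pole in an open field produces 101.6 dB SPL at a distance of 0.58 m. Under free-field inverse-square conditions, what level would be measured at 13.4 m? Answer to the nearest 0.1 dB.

For a point source in a free field, ΔL = −20·log₁₀(d₂/d₁).
ΔL = −20·log₁₀(13.4/0.58) = -27.27 dB, so L₂ = 101.6 + (-27.27) = 74.3 dB SPL.

74.3 dB SPL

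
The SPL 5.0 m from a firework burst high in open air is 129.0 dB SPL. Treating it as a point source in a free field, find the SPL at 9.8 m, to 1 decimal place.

123.2 dB SPL

For a point source in a free field, ΔL = −20·log₁₀(d₂/d₁).
ΔL = −20·log₁₀(9.8/5.0) = -5.85 dB, so L₂ = 129.0 + (-5.85) = 123.2 dB SPL.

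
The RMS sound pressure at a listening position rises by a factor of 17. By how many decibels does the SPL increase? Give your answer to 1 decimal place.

Sound pressure is an amplitude quantity: ΔL = 20·log₁₀(p₂/p₁).
20·log₁₀(17) = 24.6 dB.

24.6 dB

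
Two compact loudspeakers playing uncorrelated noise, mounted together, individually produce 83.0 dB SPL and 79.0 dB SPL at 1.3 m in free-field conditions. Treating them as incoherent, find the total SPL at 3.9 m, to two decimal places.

Combined at 1.3 m: 10·log₁₀(10^(83.0/10)+10^(79.0/10)) = 84.455 dB SPL.
Then apply −20·log₁₀(3.9/1.3) = -9.542 dB → 74.91 dB SPL.

74.91 dB SPL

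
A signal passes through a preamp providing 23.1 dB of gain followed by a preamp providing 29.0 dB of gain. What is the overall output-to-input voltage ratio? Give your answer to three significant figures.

Net gain = 23.1 + 29.0 = 52.1 dB.
Voltage ratio = 10^(52.1/20) = 403.

403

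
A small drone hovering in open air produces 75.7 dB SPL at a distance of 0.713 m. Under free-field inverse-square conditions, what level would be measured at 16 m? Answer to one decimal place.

For a point source in a free field, ΔL = −20·log₁₀(d₂/d₁).
ΔL = −20·log₁₀(16/0.713) = -27.02 dB, so L₂ = 75.7 + (-27.02) = 48.7 dB SPL.

48.7 dB SPL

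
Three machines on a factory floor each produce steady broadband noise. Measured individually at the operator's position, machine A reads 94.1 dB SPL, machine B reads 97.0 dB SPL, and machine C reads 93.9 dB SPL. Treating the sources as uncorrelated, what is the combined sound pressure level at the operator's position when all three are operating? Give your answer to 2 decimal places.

100.02 dB SPL

Incoherent sources sum as intensities:
L_total = 10·log₁₀(10^(94.1/10) + 10^(97.0/10) + 10^(93.9/10)) = 10·log₁₀(10037000000) = 100.02 dB SPL.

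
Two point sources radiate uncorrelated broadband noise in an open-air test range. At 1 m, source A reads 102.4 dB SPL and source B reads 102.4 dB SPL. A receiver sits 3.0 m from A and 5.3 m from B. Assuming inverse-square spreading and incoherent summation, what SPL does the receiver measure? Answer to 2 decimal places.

At the listener: L_A = 102.4 − 20·log₁₀(3.0) = 92.858 dB; L_B = 102.4 − 20·log₁₀(5.3) = 87.914 dB.
Combined: 10·log₁₀(10^(92.858/10)+10^(87.914/10)) = 94.06 dB SPL.

94.06 dB SPL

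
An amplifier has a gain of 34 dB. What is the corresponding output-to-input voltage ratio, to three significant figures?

Voltage ratio = 10^(dB/20).
10^(34/20) = 10^(1.700) = 50.1.

50.1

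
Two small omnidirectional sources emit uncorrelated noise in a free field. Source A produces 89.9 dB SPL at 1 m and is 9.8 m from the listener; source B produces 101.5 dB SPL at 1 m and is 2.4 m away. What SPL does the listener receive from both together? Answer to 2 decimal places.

At the listener: L_A = 89.9 − 20·log₁₀(9.8) = 70.075 dB; L_B = 101.5 − 20·log₁₀(2.4) = 93.896 dB.
Combined: 10·log₁₀(10^(70.075/10)+10^(93.896/10)) = 93.91 dB SPL.

93.91 dB SPL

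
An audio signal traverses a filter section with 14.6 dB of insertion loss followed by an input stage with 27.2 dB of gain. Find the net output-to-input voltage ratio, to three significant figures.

Net gain = (−14.6) + 27.2 = 12.6 dB.
Voltage ratio = 10^(12.6/20) = 4.27.

4.27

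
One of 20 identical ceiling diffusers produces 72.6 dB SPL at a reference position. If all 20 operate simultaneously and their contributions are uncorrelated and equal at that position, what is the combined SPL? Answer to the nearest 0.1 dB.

85.6 dB SPL

20 equal incoherent sources raise the level by 10·log₁₀(20) = 13.01 dB.
L_total = 72.6 + 13.01 = 85.6 dB SPL.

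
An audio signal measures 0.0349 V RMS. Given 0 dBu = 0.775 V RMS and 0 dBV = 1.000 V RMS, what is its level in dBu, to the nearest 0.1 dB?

-26.9 dBu

dBu = 20·log₁₀(V / 0.775 V).
20·log₁₀(0.0349/0.775) = -26.9 dBu.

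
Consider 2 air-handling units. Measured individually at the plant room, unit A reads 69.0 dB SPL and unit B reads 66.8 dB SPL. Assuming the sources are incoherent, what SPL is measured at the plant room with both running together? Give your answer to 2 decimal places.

Uncorrelated sources add in intensity (power), not in dB.
L_total = 10·log₁₀(10^(69.0/10) + 10^(66.8/10)) = 10·log₁₀(12730000) = 71.05 dB SPL.

71.05 dB SPL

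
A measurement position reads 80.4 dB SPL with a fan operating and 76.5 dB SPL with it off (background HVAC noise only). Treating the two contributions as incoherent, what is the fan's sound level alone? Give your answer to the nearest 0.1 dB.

78.1 dB SPL

Remove the background by subtracting linear intensities:
L_src = 10·log₁₀(10^(80.4/10) − 10^(76.5/10)) = 10·log₁₀(64980000) = 78.1 dB SPL.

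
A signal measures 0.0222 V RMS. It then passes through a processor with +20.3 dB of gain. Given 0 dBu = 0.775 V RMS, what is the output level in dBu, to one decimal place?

Input level: 20·log₁₀(0.0222/0.775) = -30.86 dBu.
Output: -30.86 + 20.3 = -10.6 dBu.

-10.6 dBu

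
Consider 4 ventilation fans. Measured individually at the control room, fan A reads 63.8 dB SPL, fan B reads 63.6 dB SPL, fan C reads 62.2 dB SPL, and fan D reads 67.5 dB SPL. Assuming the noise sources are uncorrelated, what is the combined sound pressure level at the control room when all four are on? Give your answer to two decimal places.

70.78 dB SPL

Add the sources as powers (linear), then convert back to dB:
L_total = 10·log₁₀(10^(63.8/10) + 10^(63.6/10) + 10^(62.2/10) + 10^(67.5/10)) = 10·log₁₀(11970000) = 70.78 dB SPL.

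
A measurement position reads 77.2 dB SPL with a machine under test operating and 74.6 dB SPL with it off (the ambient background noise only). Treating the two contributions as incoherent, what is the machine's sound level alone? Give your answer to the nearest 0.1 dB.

73.7 dB SPL

Background correction is a power subtraction:
L_src = 10·log₁₀(10^(77.2/10) − 10^(74.6/10)) = 10·log₁₀(23640000) = 73.7 dB SPL.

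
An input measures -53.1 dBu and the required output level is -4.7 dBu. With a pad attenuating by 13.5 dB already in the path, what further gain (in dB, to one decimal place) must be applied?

The required make-up gain is the shortfall in the dB sum.
G = -4.7 − (-53.1) + 13.5 = 61.9 dB.

61.9 dB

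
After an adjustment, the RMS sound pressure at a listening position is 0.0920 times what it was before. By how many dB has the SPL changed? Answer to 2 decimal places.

-20.72 dB

SPL change from a pressure ratio uses the 20·log₁₀ form:
20·log₁₀(0.0920) = -20.72 dB.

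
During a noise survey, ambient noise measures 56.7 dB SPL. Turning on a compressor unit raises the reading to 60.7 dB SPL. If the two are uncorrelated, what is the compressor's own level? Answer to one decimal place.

58.5 dB SPL

Subtract intensities: L_src = 10·log₁₀(10^(L_total/10) − 10^(L_bg/10)).
L_src = 10·log₁₀(10^(60.7/10) − 10^(56.7/10)) = 10·log₁₀(707200) = 58.5 dB SPL.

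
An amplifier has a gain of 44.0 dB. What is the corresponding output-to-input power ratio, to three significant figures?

25100

Power ratio = 10^(dB/10).
10^(44.0/10) = 10^(4.400) = 25100.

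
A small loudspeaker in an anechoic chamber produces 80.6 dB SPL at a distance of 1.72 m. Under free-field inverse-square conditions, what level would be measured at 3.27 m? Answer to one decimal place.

Inverse-square spreading gives ΔL = −20·log₁₀(d₂/d₁).
ΔL = −20·log₁₀(3.27/1.72) = -5.58 dB, so L₂ = 80.6 + (-5.58) = 75.0 dB SPL.

75.0 dB SPL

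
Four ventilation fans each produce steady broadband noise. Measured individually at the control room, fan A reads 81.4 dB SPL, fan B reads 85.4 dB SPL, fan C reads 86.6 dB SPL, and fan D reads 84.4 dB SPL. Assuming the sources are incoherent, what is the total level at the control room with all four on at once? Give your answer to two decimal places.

90.85 dB SPL

Incoherent sources sum as intensities:
L_total = 10·log₁₀(10^(81.4/10) + 10^(85.4/10) + 10^(86.6/10) + 10^(84.4/10)) = 10·log₁₀(1217000000) = 90.85 dB SPL.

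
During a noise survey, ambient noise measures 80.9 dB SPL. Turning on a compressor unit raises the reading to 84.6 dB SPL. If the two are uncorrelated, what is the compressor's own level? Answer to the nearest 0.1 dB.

82.2 dB SPL

Remove the background by subtracting linear intensities:
L_src = 10·log₁₀(10^(84.6/10) − 10^(80.9/10)) = 10·log₁₀(165400000) = 82.2 dB SPL.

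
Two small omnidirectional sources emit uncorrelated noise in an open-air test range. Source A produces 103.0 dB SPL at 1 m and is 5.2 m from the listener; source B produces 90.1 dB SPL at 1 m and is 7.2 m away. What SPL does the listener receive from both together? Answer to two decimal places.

At the listener: L_A = 103.0 − 20·log₁₀(5.2) = 88.680 dB; L_B = 90.1 − 20·log₁₀(7.2) = 72.953 dB.
Combined: 10·log₁₀(10^(88.680/10)+10^(72.953/10)) = 88.79 dB SPL.

88.79 dB SPL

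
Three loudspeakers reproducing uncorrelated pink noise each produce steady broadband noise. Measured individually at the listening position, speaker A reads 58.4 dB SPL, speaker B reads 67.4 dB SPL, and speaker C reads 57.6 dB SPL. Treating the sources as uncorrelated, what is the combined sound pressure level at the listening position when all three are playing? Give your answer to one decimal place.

Add the sources as powers (linear), then convert back to dB:
L_total = 10·log₁₀(10^(58.4/10) + 10^(67.4/10) + 10^(57.6/10)) = 10·log₁₀(6763000) = 68.3 dB SPL.

68.3 dB SPL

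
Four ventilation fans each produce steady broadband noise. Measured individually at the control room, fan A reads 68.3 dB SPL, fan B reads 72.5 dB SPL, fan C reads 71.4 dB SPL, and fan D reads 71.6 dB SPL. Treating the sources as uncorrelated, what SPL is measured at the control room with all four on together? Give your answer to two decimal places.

77.23 dB SPL

Uncorrelated sources add in intensity (power), not in dB.
L_total = 10·log₁₀(10^(68.3/10) + 10^(72.5/10) + 10^(71.4/10) + 10^(71.6/10)) = 10·log₁₀(52800000) = 77.23 dB SPL.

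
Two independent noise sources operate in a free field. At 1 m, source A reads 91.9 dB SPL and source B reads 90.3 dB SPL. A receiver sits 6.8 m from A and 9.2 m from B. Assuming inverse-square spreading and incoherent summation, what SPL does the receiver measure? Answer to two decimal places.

At the listener: L_A = 91.9 − 20·log₁₀(6.8) = 75.250 dB; L_B = 90.3 − 20·log₁₀(9.2) = 71.024 dB.
Combined: 10·log₁₀(10^(75.250/10)+10^(71.024/10)) = 76.64 dB SPL.

76.64 dB SPL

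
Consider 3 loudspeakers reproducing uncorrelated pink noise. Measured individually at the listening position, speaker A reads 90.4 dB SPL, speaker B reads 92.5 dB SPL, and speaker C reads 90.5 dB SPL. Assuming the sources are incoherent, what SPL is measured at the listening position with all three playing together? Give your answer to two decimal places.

96.02 dB SPL

Incoherent sources sum as intensities:
L_total = 10·log₁₀(10^(90.4/10) + 10^(92.5/10) + 10^(90.5/10)) = 10·log₁₀(3997000000) = 96.02 dB SPL.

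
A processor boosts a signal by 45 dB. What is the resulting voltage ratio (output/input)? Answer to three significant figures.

178

Voltage ratio = 10^(dB/20).
10^(45/20) = 10^(2.250) = 178.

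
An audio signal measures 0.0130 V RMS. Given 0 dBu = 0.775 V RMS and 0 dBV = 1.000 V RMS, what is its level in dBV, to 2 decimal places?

dBV = 20·log₁₀(V / 1.000 V).
20·log₁₀(0.0130/1.000) = -37.72 dBV.

-37.72 dBV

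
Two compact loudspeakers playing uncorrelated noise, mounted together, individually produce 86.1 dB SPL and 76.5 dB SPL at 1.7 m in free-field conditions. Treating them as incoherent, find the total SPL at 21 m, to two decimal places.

64.72 dB SPL

Combined at 1.7 m: 10·log₁₀(10^(86.1/10)+10^(76.5/10)) = 86.552 dB SPL.
Then apply −20·log₁₀(21/1.7) = -21.835 dB → 64.72 dB SPL.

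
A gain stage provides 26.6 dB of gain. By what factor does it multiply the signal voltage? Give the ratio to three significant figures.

21.4

Voltage ratio = 10^(dB/20).
10^(26.6/20) = 10^(1.330) = 21.4.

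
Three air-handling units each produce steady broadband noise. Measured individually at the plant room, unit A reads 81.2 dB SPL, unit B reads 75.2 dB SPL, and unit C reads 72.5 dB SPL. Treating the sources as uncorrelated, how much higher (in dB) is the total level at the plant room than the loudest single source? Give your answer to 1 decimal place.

1.4 dB

Uncorrelated sources add in intensity (power), not in dB.
L_total = 10·log₁₀(10^(81.2/10) + 10^(75.2/10) + 10^(72.5/10)) = 82.62 dB SPL.
Excess over the loudest (81.2 dB): 82.62 − 81.2 = 1.4 dB.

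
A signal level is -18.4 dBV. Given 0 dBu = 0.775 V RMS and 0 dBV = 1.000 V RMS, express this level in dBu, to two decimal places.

The offset between the scales is 20·log₁₀(0.775/1.000) = −2.214 dB.
So dBu = -18.4 + 2.214 = -16.19 dBu.

-16.19 dBu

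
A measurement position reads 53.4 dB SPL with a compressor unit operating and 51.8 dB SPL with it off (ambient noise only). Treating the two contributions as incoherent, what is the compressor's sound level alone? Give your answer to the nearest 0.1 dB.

Subtract intensities: L_src = 10·log₁₀(10^(L_total/10) − 10^(L_bg/10)).
L_src = 10·log₁₀(10^(53.4/10) − 10^(51.8/10)) = 10·log₁₀(67420) = 48.3 dB SPL.

48.3 dB SPL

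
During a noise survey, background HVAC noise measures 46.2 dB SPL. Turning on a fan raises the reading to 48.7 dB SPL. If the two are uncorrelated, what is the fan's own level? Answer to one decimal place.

45.1 dB SPL

Subtract intensities: L_src = 10·log₁₀(10^(L_total/10) − 10^(L_bg/10)).
L_src = 10·log₁₀(10^(48.7/10) − 10^(46.2/10)) = 10·log₁₀(32440) = 45.1 dB SPL.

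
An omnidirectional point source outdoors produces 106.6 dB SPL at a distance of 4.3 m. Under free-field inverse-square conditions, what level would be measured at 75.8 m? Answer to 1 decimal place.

81.7 dB SPL

For a point source in a free field, ΔL = −20·log₁₀(d₂/d₁).
ΔL = −20·log₁₀(75.8/4.3) = -24.92 dB, so L₂ = 106.6 + (-24.92) = 81.7 dB SPL.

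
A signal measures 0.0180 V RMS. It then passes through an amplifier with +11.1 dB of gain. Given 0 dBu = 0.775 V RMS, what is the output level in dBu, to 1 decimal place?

-21.6 dBu

Input level: 20·log₁₀(0.0180/0.775) = -32.68 dBu.
Output: -32.68 + 11.1 = -21.6 dBu.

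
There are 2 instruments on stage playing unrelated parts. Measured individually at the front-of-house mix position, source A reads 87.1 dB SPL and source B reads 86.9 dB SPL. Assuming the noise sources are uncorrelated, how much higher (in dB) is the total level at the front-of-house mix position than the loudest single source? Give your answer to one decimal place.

Incoherent sources sum as intensities:
L_total = 10·log₁₀(10^(87.1/10) + 10^(86.9/10)) = 90.01 dB SPL.
Excess over the loudest (87.1 dB): 90.01 − 87.1 = 2.9 dB.

2.9 dB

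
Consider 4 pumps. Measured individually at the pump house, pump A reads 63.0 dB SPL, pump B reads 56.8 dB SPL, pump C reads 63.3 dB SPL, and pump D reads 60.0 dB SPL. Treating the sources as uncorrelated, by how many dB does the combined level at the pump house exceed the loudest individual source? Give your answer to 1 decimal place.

4.2 dB

Add the sources as powers (linear), then convert back to dB:
L_total = 10·log₁₀(10^(63.0/10) + 10^(56.8/10) + 10^(63.3/10) + 10^(60.0/10)) = 67.49 dB SPL.
Excess over the loudest (63.3 dB): 67.49 − 63.3 = 4.2 dB.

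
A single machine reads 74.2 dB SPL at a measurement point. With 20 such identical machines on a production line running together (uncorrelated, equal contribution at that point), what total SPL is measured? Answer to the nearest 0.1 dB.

20 equal incoherent sources raise the level by 10·log₁₀(20) = 13.01 dB.
L_total = 74.2 + 13.01 = 87.2 dB SPL.

87.2 dB SPL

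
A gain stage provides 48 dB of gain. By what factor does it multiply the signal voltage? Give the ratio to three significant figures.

251

Voltage ratio = 10^(dB/20).
10^(48/20) = 10^(2.400) = 251.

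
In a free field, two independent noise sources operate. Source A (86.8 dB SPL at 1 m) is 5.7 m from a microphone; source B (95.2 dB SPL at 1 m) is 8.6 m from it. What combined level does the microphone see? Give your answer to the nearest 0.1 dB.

At the listener: L_A = 86.8 − 20·log₁₀(5.7) = 71.68 dB; L_B = 95.2 − 20·log₁₀(8.6) = 76.51 dB.
Combined: 10·log₁₀(10^(71.68/10)+10^(76.51/10)) = 77.7 dB SPL.

77.7 dB SPL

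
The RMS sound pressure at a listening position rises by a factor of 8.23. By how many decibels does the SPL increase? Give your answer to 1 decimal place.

Sound pressure is an amplitude quantity: ΔL = 20·log₁₀(p₂/p₁).
20·log₁₀(8.23) = 18.3 dB.

18.3 dB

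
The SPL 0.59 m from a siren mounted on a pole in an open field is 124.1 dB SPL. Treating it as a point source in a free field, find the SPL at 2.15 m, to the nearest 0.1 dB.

112.9 dB SPL

For a point source in a free field, ΔL = −20·log₁₀(d₂/d₁).
ΔL = −20·log₁₀(2.15/0.59) = -11.23 dB, so L₂ = 124.1 + (-11.23) = 112.9 dB SPL.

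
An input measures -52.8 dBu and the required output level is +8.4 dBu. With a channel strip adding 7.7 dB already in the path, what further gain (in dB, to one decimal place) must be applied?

The required make-up gain is the shortfall in the dB sum.
G = +8.4 − (-52.8) − 7.7 = 53.5 dB.

53.5 dB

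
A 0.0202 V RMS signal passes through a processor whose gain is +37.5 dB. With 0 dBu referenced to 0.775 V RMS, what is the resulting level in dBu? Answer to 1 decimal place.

+5.8 dBu

Input level: 20·log₁₀(0.0202/0.775) = -31.68 dBu.
Output: -31.68 + 37.5 = +5.8 dBu.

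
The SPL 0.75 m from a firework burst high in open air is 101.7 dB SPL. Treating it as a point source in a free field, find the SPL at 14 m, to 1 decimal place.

76.3 dB SPL

Inverse-square spreading gives ΔL = −20·log₁₀(d₂/d₁).
ΔL = −20·log₁₀(14/0.75) = -25.42 dB, so L₂ = 101.7 + (-25.42) = 76.3 dB SPL.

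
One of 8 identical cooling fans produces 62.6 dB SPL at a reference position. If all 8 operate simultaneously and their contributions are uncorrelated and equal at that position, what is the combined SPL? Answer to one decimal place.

8 equal incoherent sources raise the level by 10·log₁₀(8) = 9.03 dB.
L_total = 62.6 + 9.03 = 71.6 dB SPL.

71.6 dB SPL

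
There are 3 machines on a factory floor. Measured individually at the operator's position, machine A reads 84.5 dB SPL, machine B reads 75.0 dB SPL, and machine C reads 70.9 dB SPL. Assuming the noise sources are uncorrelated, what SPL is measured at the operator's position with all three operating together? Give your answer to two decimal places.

Incoherent sources sum as intensities:
L_total = 10·log₁₀(10^(84.5/10) + 10^(75.0/10) + 10^(70.9/10)) = 10·log₁₀(325800000) = 85.13 dB SPL.

85.13 dB SPL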